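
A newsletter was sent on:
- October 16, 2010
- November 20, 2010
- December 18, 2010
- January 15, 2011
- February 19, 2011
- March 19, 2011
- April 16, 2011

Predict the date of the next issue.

All dates are Saturdays, 35, 28, 28, 35, 28, 28 days apart.
Specifically, the 3rd Saturday of each month.
May 2011 — 3rd Saturday is May 21, 2011.

May 21, 2011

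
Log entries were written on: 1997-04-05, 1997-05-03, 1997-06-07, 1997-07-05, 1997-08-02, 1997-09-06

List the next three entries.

These are Saturdays at 28- or 35-day spacing (28, 35, 28, 28, 35).
The pattern: 1st Saturday of the month.
October 1997 — 1st Saturday is 1997-10-04.
1st Saturday of November 1997: 1997-11-01.
December 1997 — 1st Saturday is 1997-12-06.

1997-10-04, 1997-11-01, 1997-12-06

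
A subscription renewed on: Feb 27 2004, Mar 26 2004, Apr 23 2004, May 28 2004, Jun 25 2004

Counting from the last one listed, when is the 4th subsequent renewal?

Oct 22 2004

Gaps: 28, 28, 35, 28 days — a mix of 28 and 35. Every date is a Friday.
Each is the 4th Friday of its month.
July 2004 — 4th Friday is Jul 23 2004.
4th Friday of August 2004: Aug 27 2004.
September 2004 — 4th Friday is Sep 24 2004.
4th Friday of October 2004: Oct 22 2004.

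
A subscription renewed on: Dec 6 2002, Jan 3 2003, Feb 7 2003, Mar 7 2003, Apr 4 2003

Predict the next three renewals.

May 2 2003, Jun 6 2003, Jul 4 2003

Gaps: 28, 35, 28, 28 days — a mix of 28 and 35. Every date is a Friday.
Each is the 1st Friday of its month.
May 2003 — 1st Friday is May 2 2003.
1st Friday of June 2003: Jun 6 2003.
1st Friday of July 2003: Jul 4 2003.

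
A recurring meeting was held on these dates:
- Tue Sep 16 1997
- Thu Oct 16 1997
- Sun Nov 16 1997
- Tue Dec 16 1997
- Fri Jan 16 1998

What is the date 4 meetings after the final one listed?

Each date is the 16th; the gaps (30, 31, 30, 31) track the month lengths.
The rule is the 16th of each month.
February 1998: Mon Feb 16 1998.
Next: March 1998 → Mon Mar 16 1998.
April 1998: Thu Apr 16 1998.
May 1998: Sat May 16 1998.

Sat May 16 1998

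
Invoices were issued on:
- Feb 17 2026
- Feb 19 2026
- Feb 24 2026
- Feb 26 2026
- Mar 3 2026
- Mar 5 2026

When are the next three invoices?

Gaps: 2, 5, 2, 5, 2 days — not constant, but cyclic with period 2.
The events fall on every Tuesday and Thursday.
The following Tuesday is Mar 10 2026.
The following Thursday is Mar 12 2026.
Next Tuesday: Mar 17 2026.

Mar 10 2026, Mar 12 2026, Mar 17 2026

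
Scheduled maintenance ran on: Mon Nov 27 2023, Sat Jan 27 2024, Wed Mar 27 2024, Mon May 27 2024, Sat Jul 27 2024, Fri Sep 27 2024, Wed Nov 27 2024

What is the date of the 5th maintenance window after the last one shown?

Sat Sep 27 2025

Each date is the 27th; the gaps (61, 60, 61, 61, 62, 61) track the month lengths.
The rule is the 27th of every 2 months.
January 2025: Mon Jan 27 2025.
March 2025: Thu Mar 27 2025.
Next: May 2025 → Tue May 27 2025.
Next: July 2025 → Sun Jul 27 2025.
Next: September 2025 → Sat Sep 27 2025.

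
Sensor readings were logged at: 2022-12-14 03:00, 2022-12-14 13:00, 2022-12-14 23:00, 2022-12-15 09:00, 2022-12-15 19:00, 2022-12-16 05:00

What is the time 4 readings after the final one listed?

2022-12-17 21:00

Spacing: 10, 10, 10, 10, 10 h — constant 10 h.
2022-12-16 05:00 + 10 h = 2022-12-16 15:00.
2022-12-16 15:00 + 10 h = 2022-12-17 01:00.
2022-12-17 01:00 + 10 h = 2022-12-17 11:00.
2022-12-17 11:00 + 10 h = 2022-12-17 21:00.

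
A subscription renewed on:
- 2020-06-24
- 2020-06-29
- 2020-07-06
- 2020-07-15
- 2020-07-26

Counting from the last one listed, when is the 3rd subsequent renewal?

2020-09-09

Gaps: 5, 7, 9, 11 days — each gap is 2 larger than the previous one.
Next gap: 13 days. 2020-07-26 + 13 days = 2020-08-08.
Next gap: 15 days. 2020-08-08 + 15 days = 2020-08-23.
Next gap: 17 days. 2020-08-23 + 17 days = 2020-09-09.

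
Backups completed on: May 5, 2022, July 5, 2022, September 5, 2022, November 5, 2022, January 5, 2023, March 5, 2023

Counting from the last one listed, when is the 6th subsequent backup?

The day-of-month is always 5 (61, 62, 61, 61, 59 days between events).
So this recurs on the 5th of every 2 months.
May 2023: May 5, 2023.
Next: July 2023 → July 5, 2023.
September 2023: September 5, 2023.
November 2023: November 5, 2023.
Next: January 2024 → January 5, 2024.
March 2024: March 5, 2024.

March 5, 2024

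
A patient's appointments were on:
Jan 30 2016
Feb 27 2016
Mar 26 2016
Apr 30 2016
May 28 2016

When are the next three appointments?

All Saturdays; the gaps (28, 28, 35, 28) vary with month length.
This is the last Saturday of each month.
Last Saturday of June 2016: Jun 25 2016.
Last Saturday of July 2016: Jul 30 2016.
August 2016 ends with Saturday Aug 27 2016.

Jun 25 2016, Jul 30 2016, Aug 27 2016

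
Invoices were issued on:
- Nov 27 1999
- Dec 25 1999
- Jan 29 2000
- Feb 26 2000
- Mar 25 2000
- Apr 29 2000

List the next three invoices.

May 27 2000, Jun 24 2000, Jul 29 2000

These are Saturdays with 28, 35, 28, 28, 35-day gaps.
Each is the final Saturday of its month — Jan 29 2000 is past the 28th, so '4th Saturday' doesn't fit.
May 2000 ends with Saturday May 27 2000.
Last Saturday of June 2000: Jun 24 2000.
July 2000 ends with Saturday Jul 29 2000.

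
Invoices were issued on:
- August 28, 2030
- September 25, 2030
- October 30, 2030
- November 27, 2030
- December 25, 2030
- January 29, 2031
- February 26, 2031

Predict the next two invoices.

These are Wednesdays with 28, 35, 28, 28, 35, 28-day gaps.
Each is the final Wednesday of its month — October 30, 2030 is past the 28th, so '4th Wednesday' doesn't fit.
Last Wednesday of March 2031: March 26, 2031.
Last Wednesday of April 2031: April 30, 2031.

March 26, 2031; April 30, 2031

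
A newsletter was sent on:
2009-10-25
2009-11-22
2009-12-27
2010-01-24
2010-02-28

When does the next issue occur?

These are Sundays at 28- or 35-day spacing (28, 35, 28, 35).
The pattern: 4th Sunday of the month.
4th Sunday of March 2010: 2010-03-28.

2010-03-28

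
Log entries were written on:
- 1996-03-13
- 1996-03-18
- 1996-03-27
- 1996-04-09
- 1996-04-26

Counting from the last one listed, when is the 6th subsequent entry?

1996-10-29

Intervals are 5, 9, 13, 17 days — an arithmetic progression with common difference 4.
Next gap: 21 days. 1996-04-26 + 21 days = 1996-05-17.
Next gap: 25 days. 1996-05-17 + 25 days = 1996-06-11.
Next gap: 29 days. 1996-06-11 + 29 days = 1996-07-10.
Next gap: 33 days. 1996-07-10 + 33 days = 1996-08-12.
Next gap: 37 days. 1996-08-12 + 37 days = 1996-09-18.
Next gap: 41 days. 1996-09-18 + 41 days = 1996-10-29.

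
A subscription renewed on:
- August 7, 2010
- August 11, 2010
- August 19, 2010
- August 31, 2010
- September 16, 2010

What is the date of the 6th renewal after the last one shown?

March 15, 2011

Intervals are 4, 8, 12, 16 days — an arithmetic progression with common difference 4.
Next gap: 20 days. September 16, 2010 + 20 days = October 6, 2010.
Next gap: 24 days. October 6, 2010 + 24 days = October 30, 2010.
Next gap: 28 days. October 30, 2010 + 28 days = November 27, 2010.
Next gap: 32 days. November 27, 2010 + 32 days = December 29, 2010.
Next gap: 36 days. December 29, 2010 + 36 days = February 3, 2011.
Next gap: 40 days. February 3, 2011 + 40 days = March 15, 2011.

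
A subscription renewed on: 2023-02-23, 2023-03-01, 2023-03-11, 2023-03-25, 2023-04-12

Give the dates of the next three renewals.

2023-05-04, 2023-05-30, 2023-06-29

Gaps: 6, 10, 14, 18 days — each gap is 4 larger than the previous one.
Next gap: 22 days. 2023-04-12 + 22 days = 2023-05-04.
Next gap: 26 days. 2023-05-04 + 26 days = 2023-05-30.
Next gap: 30 days. 2023-05-30 + 30 days = 2023-06-29.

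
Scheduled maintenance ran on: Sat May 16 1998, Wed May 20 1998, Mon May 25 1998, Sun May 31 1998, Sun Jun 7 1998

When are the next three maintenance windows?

Mon Jun 15 1998, Wed Jun 24 1998, Sat Jul 4 1998

Intervals are 4, 5, 6, 7 days — an arithmetic progression with common difference 1.
Next gap: 8 days. Sun Jun 7 1998 + 8 days = Mon Jun 15 1998.
Next gap: 9 days. Mon Jun 15 1998 + 9 days = Wed Jun 24 1998.
Next gap: 10 days. Wed Jun 24 1998 + 10 days = Sat Jul 4 1998.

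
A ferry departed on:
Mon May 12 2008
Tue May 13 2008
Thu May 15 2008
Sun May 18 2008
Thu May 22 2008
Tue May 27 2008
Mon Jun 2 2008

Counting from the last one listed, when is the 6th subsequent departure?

Tue Jul 29 2008

The spacing grows by 1 each time: 1, 2, 3, 4, 5, 6 days.
Next gap: 7 days. Mon Jun 2 2008 + 7 days = Mon Jun 9 2008.
Next gap: 8 days. Mon Jun 9 2008 + 8 days = Tue Jun 17 2008.
Next gap: 9 days. Tue Jun 17 2008 + 9 days = Thu Jun 26 2008.
Next gap: 10 days. Thu Jun 26 2008 + 10 days = Sun Jul 6 2008.
Next gap: 11 days. Sun Jul 6 2008 + 11 days = Thu Jul 17 2008.
Next gap: 12 days. Thu Jul 17 2008 + 12 days = Tue Jul 29 2008.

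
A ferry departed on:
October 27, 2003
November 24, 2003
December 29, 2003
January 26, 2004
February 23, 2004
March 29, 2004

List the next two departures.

April 26, 2004; May 31, 2004

All Mondays; the gaps (28, 35, 28, 28, 35) vary with month length.
This is the last Monday of each month.
April 2004 ends with Monday April 26, 2004.
May 2004 ends with Monday May 31, 2004.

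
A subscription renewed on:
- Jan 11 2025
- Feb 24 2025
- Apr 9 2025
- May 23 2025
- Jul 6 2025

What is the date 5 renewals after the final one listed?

The spacing is 44, 44, 44, 44 days — always 44 days.
Jul 6 2025 + 44 days = Aug 19 2025.
Aug 19 2025 + 44 days = Oct 2 2025.
Oct 2 2025 + 44 days = Nov 15 2025.
Nov 15 2025 + 44 days = Dec 29 2025.
Dec 29 2025 + 44 days = Feb 11 2026.

Feb 11 2026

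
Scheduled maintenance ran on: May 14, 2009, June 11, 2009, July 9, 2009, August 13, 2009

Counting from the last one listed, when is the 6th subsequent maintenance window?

February 11, 2010

All dates are Thursdays, 28, 28, 35 days apart.
Specifically, the 2nd Thursday of each month.
2nd Thursday of September 2009: September 10, 2009.
October 2009 — 2nd Thursday is October 8, 2009.
November 2009 — 2nd Thursday is November 12, 2009.
2nd Thursday of December 2009: December 10, 2009.
2nd Thursday of January 2010: January 14, 2010.
2nd Thursday of February 2010: February 11, 2010.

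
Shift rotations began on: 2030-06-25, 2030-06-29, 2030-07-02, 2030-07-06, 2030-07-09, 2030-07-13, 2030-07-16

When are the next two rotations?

2030-07-20, 2030-07-23

Gaps: 4, 3, 4, 3, 4, 3 days — not constant, but cyclic with period 2.
The events fall on every Tuesday and Saturday.
The following Saturday is 2030-07-20.
Next Tuesday: 2030-07-23.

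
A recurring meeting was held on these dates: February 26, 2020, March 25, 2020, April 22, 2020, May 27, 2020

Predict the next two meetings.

June 24, 2020; July 22, 2020

These are Wednesdays at 28- or 35-day spacing (28, 28, 35).
The pattern: 4th Wednesday of the month.
4th Wednesday of June 2020: June 24, 2020.
4th Wednesday of July 2020: July 22, 2020.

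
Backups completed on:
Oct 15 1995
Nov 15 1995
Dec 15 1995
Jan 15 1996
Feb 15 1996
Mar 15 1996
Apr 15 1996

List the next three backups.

May 15 1996, Jun 15 1996, Jul 15 1996

Gaps: 31, 30, 31, 31, 29, 31 days — not constant. Every event is on the 15th of the month.
Pattern: the 15th of each month.
Next: May 1996 → May 15 1996.
Next: June 1996 → Jun 15 1996.
July 1996: Jul 15 1996.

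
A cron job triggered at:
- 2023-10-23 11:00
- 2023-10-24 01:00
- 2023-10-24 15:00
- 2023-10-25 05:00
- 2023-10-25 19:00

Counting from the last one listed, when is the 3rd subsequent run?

Gaps: 14, 14, 14, 14 hours — each event is 14 hours after the previous one.
2023-10-25 19:00 + 14 h = 2023-10-26 09:00.
2023-10-26 09:00 + 14 h = 2023-10-26 23:00.
2023-10-26 23:00 + 14 h = 2023-10-27 13:00.

2023-10-27 13:00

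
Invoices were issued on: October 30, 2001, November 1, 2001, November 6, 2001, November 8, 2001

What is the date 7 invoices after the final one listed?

The gap pattern 2, 5, 2 repeats every 2 events.
These are the Tuesdays and Thursdays of each week.
Next Tuesday: November 13, 2001.
Next Thursday: November 15, 2001.
Next Tuesday: November 20, 2001.
The following Thursday is November 22, 2001.
Next Tuesday: November 27, 2001.
Next Thursday: November 29, 2001.
Next Tuesday: December 4, 2001.

December 4, 2001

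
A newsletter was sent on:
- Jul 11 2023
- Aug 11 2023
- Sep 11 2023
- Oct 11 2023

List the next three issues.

Nov 11 2023, Dec 11 2023, Jan 11 2024

The day-of-month is always 11 (31, 31, 30 days between events).
So this recurs on the 11th of each month.
Next: November 2023 → Nov 11 2023.
Next: December 2023 → Dec 11 2023.
Next: January 2024 → Jan 11 2024.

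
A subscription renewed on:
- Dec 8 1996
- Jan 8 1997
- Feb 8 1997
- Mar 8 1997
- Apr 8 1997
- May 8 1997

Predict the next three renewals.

Jun 8 1997, Jul 8 1997, Aug 8 1997

The day-of-month is always 8 (31, 31, 28, 31, 30 days between events).
So this recurs on the 8th of each month.
Next: June 1997 → Jun 8 1997.
Next: July 1997 → Jul 8 1997.
Next: August 1997 → Aug 8 1997.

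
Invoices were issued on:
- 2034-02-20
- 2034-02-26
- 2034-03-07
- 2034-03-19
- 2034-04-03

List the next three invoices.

Gaps: 6, 9, 12, 15 days — each gap is 3 larger than the previous one.
Next gap: 18 days. 2034-04-03 + 18 days = 2034-04-21.
Next gap: 21 days. 2034-04-21 + 21 days = 2034-05-12.
Next gap: 24 days. 2034-05-12 + 24 days = 2034-06-05.

2034-04-21, 2034-05-12, 2034-06-05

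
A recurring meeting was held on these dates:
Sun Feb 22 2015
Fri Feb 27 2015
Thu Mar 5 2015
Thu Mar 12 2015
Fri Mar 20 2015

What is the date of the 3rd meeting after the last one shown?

Intervals are 5, 6, 7, 8 days — an arithmetic progression with common difference 1.
Next gap: 9 days. Fri Mar 20 2015 + 9 days = Sun Mar 29 2015.
Next gap: 10 days. Sun Mar 29 2015 + 10 days = Wed Apr 8 2015.
Next gap: 11 days. Wed Apr 8 2015 + 11 days = Sun Apr 19 2015.

Sun Apr 19 2015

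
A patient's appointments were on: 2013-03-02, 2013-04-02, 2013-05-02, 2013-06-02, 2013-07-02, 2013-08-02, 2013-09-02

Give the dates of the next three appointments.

Each date is the 2nd; the gaps (31, 30, 31, 30, 31, 31) track the month lengths.
The rule is the 2nd of each month.
Next: October 2013 → 2013-10-02.
November 2013: 2013-11-02.
Next: December 2013 → 2013-12-02.

2013-10-02, 2013-11-02, 2013-12-02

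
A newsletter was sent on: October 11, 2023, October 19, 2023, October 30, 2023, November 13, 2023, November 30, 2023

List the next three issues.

The spacing grows by 3 each time: 8, 11, 14, 17 days.
Next gap: 20 days. November 30, 2023 + 20 days = December 20, 2023.
Next gap: 23 days. December 20, 2023 + 23 days = January 12, 2024.
Next gap: 26 days. January 12, 2024 + 26 days = February 7, 2024.

December 20, 2023; January 12, 2024; February 7, 2024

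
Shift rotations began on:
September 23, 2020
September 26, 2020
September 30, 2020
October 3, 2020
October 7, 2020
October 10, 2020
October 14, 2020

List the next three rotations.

Gaps: 3, 4, 3, 4, 3, 4 days — not constant, but cyclic with period 2.
The events fall on every Wednesday and Saturday.
Next Saturday: October 17, 2020.
Next Wednesday: October 21, 2020.
Next Saturday: October 24, 2020.

October 17, 2020; October 21, 2020; October 24, 2020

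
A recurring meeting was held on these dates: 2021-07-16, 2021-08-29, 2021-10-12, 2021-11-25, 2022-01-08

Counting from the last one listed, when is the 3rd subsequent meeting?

Gaps between consecutive events: 44, 44, 44, 44 days — a constant 44-day interval.
2022-01-08 + 44 days = 2022-02-21.
2022-02-21 + 44 days = 2022-04-06.
2022-04-06 + 44 days = 2022-05-20.

2022-05-20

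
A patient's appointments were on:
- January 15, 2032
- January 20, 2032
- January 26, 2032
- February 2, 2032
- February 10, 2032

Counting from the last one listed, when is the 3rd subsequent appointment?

The spacing grows by 1 each time: 5, 6, 7, 8 days.
Next gap: 9 days. February 10, 2032 + 9 days = February 19, 2032.
Next gap: 10 days. February 19, 2032 + 10 days = February 29, 2032.
Next gap: 11 days. February 29, 2032 + 11 days = March 11, 2032.

March 11, 2032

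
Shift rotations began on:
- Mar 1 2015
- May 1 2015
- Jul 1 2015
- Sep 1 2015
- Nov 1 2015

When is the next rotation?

Jan 1 2016

Each date is the 1st; the gaps (61, 61, 62, 61) track the month lengths.
The rule is the 1st of every 2 months.
January 2016: Jan 1 2016.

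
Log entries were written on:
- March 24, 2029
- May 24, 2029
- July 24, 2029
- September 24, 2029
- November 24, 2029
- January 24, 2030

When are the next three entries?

March 24, 2030; May 24, 2030; July 24, 2030

The day-of-month is always 24 (61, 61, 62, 61, 61 days between events).
So this recurs on the 24th of every 2 months.
Next: March 2030 → March 24, 2030.
Next: May 2030 → May 24, 2030.
July 2030: July 24, 2030.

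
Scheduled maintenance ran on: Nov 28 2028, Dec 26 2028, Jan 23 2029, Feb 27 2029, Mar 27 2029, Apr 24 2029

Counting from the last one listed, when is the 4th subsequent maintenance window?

Aug 28 2029

Gaps: 28, 28, 35, 28, 28 days — a mix of 28 and 35. Every date is a Tuesday.
Each is the 4th Tuesday of its month.
May 2029 — 4th Tuesday is May 22 2029.
June 2029 — 4th Tuesday is Jun 26 2029.
July 2029 — 4th Tuesday is Jul 24 2029.
August 2029 — 4th Tuesday is Aug 28 2029.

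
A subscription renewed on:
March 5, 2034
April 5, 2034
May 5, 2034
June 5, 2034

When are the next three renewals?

July 5, 2034; August 5, 2034; September 5, 2034

Each date is the 5th; the gaps (31, 30, 31) track the month lengths.
The rule is the 5th of each month.
July 2034: July 5, 2034.
Next: August 2034 → August 5, 2034.
September 2034: September 5, 2034.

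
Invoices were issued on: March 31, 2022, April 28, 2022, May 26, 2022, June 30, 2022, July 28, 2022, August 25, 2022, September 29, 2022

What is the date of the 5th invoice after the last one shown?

February 23, 2023

All Thursdays; the gaps (28, 28, 35, 28, 28, 35) vary with month length.
This is the last Thursday of each month.
October 2022 ends with Thursday October 27, 2022.
Last Thursday of November 2022: November 24, 2022.
December 2022 ends with Thursday December 29, 2022.
January 2023 ends with Thursday January 26, 2023.
February 2023 ends with Thursday February 23, 2023.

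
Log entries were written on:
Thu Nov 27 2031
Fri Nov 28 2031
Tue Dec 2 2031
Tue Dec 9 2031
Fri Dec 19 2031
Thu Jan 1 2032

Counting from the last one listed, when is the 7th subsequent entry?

Thu Jun 24 2032

Gaps: 1, 4, 7, 10, 13 days — each gap is 3 larger than the previous one.
Next gap: 16 days. Thu Jan 1 2032 + 16 days = Sat Jan 17 2032.
Next gap: 19 days. Sat Jan 17 2032 + 19 days = Thu Feb 5 2032.
Next gap: 22 days. Thu Feb 5 2032 + 22 days = Fri Feb 27 2032.
Next gap: 25 days. Fri Feb 27 2032 + 25 days = Tue Mar 23 2032.
Next gap: 28 days. Tue Mar 23 2032 + 28 days = Tue Apr 20 2032.
Next gap: 31 days. Tue Apr 20 2032 + 31 days = Fri May 21 2032.
Next gap: 34 days. Fri May 21 2032 + 34 days = Thu Jun 24 2032.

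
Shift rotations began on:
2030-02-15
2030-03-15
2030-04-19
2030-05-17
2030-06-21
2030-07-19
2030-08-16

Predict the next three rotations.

These are Fridays at 28- or 35-day spacing (28, 35, 28, 35, 28, 28).
The pattern: 3rd Friday of the month.
September 2030 — 3rd Friday is 2030-09-20.
3rd Friday of October 2030: 2030-10-18.
3rd Friday of November 2030: 2030-11-15.

2030-09-20, 2030-10-18, 2030-11-15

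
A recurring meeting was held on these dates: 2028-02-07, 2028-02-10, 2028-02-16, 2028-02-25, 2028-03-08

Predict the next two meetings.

The spacing grows by 3 each time: 3, 6, 9, 12 days.
Next gap: 15 days. 2028-03-08 + 15 days = 2028-03-23.
Next gap: 18 days. 2028-03-23 + 18 days = 2028-04-10.

2028-03-23, 2028-04-10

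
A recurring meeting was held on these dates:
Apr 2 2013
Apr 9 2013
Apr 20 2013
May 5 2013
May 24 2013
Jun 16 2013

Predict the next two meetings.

The spacing grows by 4 each time: 7, 11, 15, 19, 23 days.
Next gap: 27 days. Jun 16 2013 + 27 days = Jul 13 2013.
Next gap: 31 days. Jul 13 2013 + 31 days = Aug 13 2013.

Jul 13 2013, Aug 13 2013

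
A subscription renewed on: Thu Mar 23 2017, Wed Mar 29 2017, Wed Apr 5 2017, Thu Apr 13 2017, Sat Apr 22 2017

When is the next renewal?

The spacing grows by 1 each time: 6, 7, 8, 9 days.
Next gap: 10 days. Sat Apr 22 2017 + 10 days = Tue May 2 2017.

Tue May 2 2017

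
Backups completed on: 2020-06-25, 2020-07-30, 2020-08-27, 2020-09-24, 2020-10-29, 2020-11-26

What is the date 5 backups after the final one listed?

All Thursdays; the gaps (35, 28, 28, 35, 28) vary with month length.
This is the last Thursday of each month.
Last Thursday of December 2020: 2020-12-31.
January 2021 ends with Thursday 2021-01-28.
February 2021 ends with Thursday 2021-02-25.
March 2021 ends with Thursday 2021-03-25.
Last Thursday of April 2021: 2021-04-29.

2021-04-29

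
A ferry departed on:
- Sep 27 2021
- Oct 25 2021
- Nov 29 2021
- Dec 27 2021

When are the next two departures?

Every date is a Monday; gaps 28, 35, 28 days.
Each is the last Monday of its month (at least one falls on the 29th or later, ruling out '4th Monday').
Last Monday of January 2022: Jan 31 2022.
Last Monday of February 2022: Feb 28 2022.

Jan 31 2022, Feb 28 2022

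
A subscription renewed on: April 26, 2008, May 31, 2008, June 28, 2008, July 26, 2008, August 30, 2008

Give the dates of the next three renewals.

Every date is a Saturday; gaps 35, 28, 28, 35 days.
Each is the last Saturday of its month (at least one falls on the 29th or later, ruling out '4th Saturday').
Last Saturday of September 2008: September 27, 2008.
October 2008 ends with Saturday October 25, 2008.
November 2008 ends with Saturday November 29, 2008.

September 27, 2008; October 25, 2008; November 29, 2008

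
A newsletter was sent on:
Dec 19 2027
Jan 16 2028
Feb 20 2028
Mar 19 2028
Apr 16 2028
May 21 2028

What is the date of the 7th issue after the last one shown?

Dec 17 2028

All dates are Sundays, 28, 35, 28, 28, 35 days apart.
Specifically, the 3rd Sunday of each month.
3rd Sunday of June 2028: Jun 18 2028.
3rd Sunday of July 2028: Jul 16 2028.
August 2028 — 3rd Sunday is Aug 20 2028.
3rd Sunday of September 2028: Sep 17 2028.
3rd Sunday of October 2028: Oct 15 2028.
3rd Sunday of November 2028: Nov 19 2028.
December 2028 — 3rd Sunday is Dec 17 2028.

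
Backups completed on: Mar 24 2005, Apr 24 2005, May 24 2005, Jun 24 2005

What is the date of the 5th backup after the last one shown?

Nov 24 2005

Each date is the 24th; the gaps (31, 30, 31) track the month lengths.
The rule is the 24th of each month.
July 2005: Jul 24 2005.
August 2005: Aug 24 2005.
September 2005: Sep 24 2005.
Next: October 2005 → Oct 24 2005.
November 2005: Nov 24 2005.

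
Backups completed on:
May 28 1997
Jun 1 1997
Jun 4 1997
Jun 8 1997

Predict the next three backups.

Jun 11 1997, Jun 15 1997, Jun 18 1997

Every event lands on a Wednesday or Sunday (gaps cycle 4, 3, 4).
So the schedule is: every Wednesday and Sunday.
Next Wednesday: Jun 11 1997.
Next Sunday: Jun 15 1997.
The following Wednesday is Jun 18 1997.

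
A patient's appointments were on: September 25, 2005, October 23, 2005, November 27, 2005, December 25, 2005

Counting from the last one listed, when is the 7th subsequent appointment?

These are Sundays at 28- or 35-day spacing (28, 35, 28).
The pattern: 4th Sunday of the month.
January 2006 — 4th Sunday is January 22, 2006.
February 2006 — 4th Sunday is February 26, 2006.
March 2006 — 4th Sunday is March 26, 2006.
4th Sunday of April 2006: April 23, 2006.
4th Sunday of May 2006: May 28, 2006.
4th Sunday of June 2006: June 25, 2006.
July 2006 — 4th Sunday is July 23, 2006.

July 23, 2006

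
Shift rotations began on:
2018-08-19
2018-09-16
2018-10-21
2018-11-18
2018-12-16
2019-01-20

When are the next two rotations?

Gaps: 28, 35, 28, 28, 35 days — a mix of 28 and 35. Every date is a Sunday.
Each is the 3rd Sunday of its month.
February 2019 — 3rd Sunday is 2019-02-17.
3rd Sunday of March 2019: 2019-03-17.

2019-02-17, 2019-03-17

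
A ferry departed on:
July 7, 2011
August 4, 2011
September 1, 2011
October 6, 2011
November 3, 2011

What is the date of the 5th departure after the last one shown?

Gaps: 28, 28, 35, 28 days — a mix of 28 and 35. Every date is a Thursday.
Each is the 1st Thursday of its month.
December 2011 — 1st Thursday is December 1, 2011.
1st Thursday of January 2012: January 5, 2012.
1st Thursday of February 2012: February 2, 2012.
1st Thursday of March 2012: March 1, 2012.
April 2012 — 1st Thursday is April 5, 2012.

April 5, 2012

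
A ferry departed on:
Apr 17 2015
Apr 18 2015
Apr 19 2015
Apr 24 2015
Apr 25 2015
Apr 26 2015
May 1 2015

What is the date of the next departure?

May 2 2015

Every event lands on a Friday or Saturday or Sunday (gaps cycle 1, 1, 5, 1, 1, 5).
So the schedule is: every Friday, Saturday and Sunday.
Next Saturday: May 2 2015.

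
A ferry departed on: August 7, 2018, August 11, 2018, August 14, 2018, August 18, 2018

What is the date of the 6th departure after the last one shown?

September 8, 2018

Every event lands on a Tuesday or Saturday (gaps cycle 4, 3, 4).
So the schedule is: every Tuesday and Saturday.
Next Tuesday: August 21, 2018.
The following Saturday is August 25, 2018.
Next Tuesday: August 28, 2018.
The following Saturday is September 1, 2018.
Next Tuesday: September 4, 2018.
The following Saturday is September 8, 2018.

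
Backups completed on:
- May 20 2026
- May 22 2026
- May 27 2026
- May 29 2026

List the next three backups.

Jun 3 2026, Jun 5 2026, Jun 10 2026

The gap pattern 2, 5, 2 repeats every 2 events.
These are the Wednesdays and Fridays of each week.
Next Wednesday: Jun 3 2026.
The following Friday is Jun 5 2026.
The following Wednesday is Jun 10 2026.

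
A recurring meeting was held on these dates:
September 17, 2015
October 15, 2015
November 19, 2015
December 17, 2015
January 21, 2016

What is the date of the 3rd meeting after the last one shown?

Gaps: 28, 35, 28, 35 days — a mix of 28 and 35. Every date is a Thursday.
Each is the 3rd Thursday of its month.
February 2016 — 3rd Thursday is February 18, 2016.
3rd Thursday of March 2016: March 17, 2016.
3rd Thursday of April 2016: April 21, 2016.

April 21, 2016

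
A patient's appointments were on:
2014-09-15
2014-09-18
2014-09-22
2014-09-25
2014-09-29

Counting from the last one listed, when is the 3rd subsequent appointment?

2014-10-09

Gaps: 3, 4, 3, 4 days — not constant, but cyclic with period 2.
The events fall on every Monday and Thursday.
The following Thursday is 2014-10-02.
Next Monday: 2014-10-06.
Next Thursday: 2014-10-09.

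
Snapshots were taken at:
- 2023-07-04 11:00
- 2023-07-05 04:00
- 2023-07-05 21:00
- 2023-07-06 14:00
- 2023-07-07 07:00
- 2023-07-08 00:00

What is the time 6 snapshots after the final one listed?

The interval is a steady 17 hours (17, 17, 17, 17, 17).
2023-07-08 00:00 + 17 h = 2023-07-08 17:00.
2023-07-08 17:00 + 17 h = 2023-07-09 10:00.
2023-07-09 10:00 + 17 h = 2023-07-10 03:00.
2023-07-10 03:00 + 17 h = 2023-07-10 20:00.
2023-07-10 20:00 + 17 h = 2023-07-11 13:00.
2023-07-11 13:00 + 17 h = 2023-07-12 06:00.

2023-07-12 06:00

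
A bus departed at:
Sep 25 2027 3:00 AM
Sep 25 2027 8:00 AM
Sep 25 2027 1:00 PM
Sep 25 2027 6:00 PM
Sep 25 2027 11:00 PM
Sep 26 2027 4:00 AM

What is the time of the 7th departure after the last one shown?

Sep 27 2027 3:00 PM

Gaps: 5, 5, 5, 5, 5 hours — each event is 5 hours after the previous one.
Sep 26 2027 4:00 AM + 5 h = Sep 26 2027 9:00 AM.
Sep 26 2027 9:00 AM + 5 h = Sep 26 2027 2:00 PM.
Sep 26 2027 2:00 PM + 5 h = Sep 26 2027 7:00 PM.
Sep 26 2027 7:00 PM + 5 h = Sep 27 2027 12:00 AM.
Sep 27 2027 12:00 AM + 5 h = Sep 27 2027 5:00 AM.
Sep 27 2027 5:00 AM + 5 h = Sep 27 2027 10:00 AM.
Sep 27 2027 10:00 AM + 5 h = Sep 27 2027 3:00 PM.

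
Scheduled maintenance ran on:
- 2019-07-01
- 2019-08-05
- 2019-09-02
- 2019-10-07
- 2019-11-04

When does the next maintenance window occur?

All dates are Mondays, 35, 28, 35, 28 days apart.
Specifically, the 1st Monday of each month.
December 2019 — 1st Monday is 2019-12-02.

2019-12-02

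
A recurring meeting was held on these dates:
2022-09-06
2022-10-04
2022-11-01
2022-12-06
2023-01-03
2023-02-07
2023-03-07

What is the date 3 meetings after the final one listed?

2023-06-06

Gaps: 28, 28, 35, 28, 35, 28 days — a mix of 28 and 35. Every date is a Tuesday.
Each is the 1st Tuesday of its month.
1st Tuesday of April 2023: 2023-04-04.
1st Tuesday of May 2023: 2023-05-02.
1st Tuesday of June 2023: 2023-06-06.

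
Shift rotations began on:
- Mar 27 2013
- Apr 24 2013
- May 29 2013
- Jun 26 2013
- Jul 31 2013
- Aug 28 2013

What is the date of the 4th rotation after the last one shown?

All Wednesdays; the gaps (28, 35, 28, 35, 28) vary with month length.
This is the last Wednesday of each month.
Last Wednesday of September 2013: Sep 25 2013.
Last Wednesday of October 2013: Oct 30 2013.
Last Wednesday of November 2013: Nov 27 2013.
December 2013 ends with Wednesday Dec 25 2013.

Dec 25 2013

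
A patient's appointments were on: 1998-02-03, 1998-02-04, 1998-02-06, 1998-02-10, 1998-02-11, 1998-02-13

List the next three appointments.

1998-02-17, 1998-02-18, 1998-02-20

Every event lands on a Tuesday or Wednesday or Friday (gaps cycle 1, 2, 4, 1, 2).
So the schedule is: every Tuesday, Wednesday and Friday.
The following Tuesday is 1998-02-17.
The following Wednesday is 1998-02-18.
The following Friday is 1998-02-20.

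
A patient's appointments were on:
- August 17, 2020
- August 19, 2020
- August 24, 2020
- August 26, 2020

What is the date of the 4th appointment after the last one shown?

September 9, 2020

The gap pattern 2, 5, 2 repeats every 2 events.
These are the Mondays and Wednesdays of each week.
The following Monday is August 31, 2020.
The following Wednesday is September 2, 2020.
The following Monday is September 7, 2020.
Next Wednesday: September 9, 2020.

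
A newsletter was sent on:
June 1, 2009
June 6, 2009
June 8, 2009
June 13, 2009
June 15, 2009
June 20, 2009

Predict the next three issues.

June 22, 2009; June 27, 2009; June 29, 2009

Every event lands on a Monday or Saturday (gaps cycle 5, 2, 5, 2, 5).
So the schedule is: every Monday and Saturday.
Next Monday: June 22, 2009.
Next Saturday: June 27, 2009.
Next Monday: June 29, 2009.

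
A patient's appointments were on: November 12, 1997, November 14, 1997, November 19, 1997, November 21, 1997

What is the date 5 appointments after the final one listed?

December 10, 1997

Gaps: 2, 5, 2 days — not constant, but cyclic with period 2.
The events fall on every Wednesday and Friday.
Next Wednesday: November 26, 1997.
Next Friday: November 28, 1997.
Next Wednesday: December 3, 1997.
The following Friday is December 5, 1997.
The following Wednesday is December 10, 1997.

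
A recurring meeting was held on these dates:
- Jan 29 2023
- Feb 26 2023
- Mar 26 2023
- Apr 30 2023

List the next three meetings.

These are Sundays with 28, 28, 35-day gaps.
Each is the final Sunday of its month — Jan 29 2023 is past the 28th, so '4th Sunday' doesn't fit.
May 2023 ends with Sunday May 28 2023.
Last Sunday of June 2023: Jun 25 2023.
Last Sunday of July 2023: Jul 30 2023.

May 28 2023, Jun 25 2023, Jul 30 2023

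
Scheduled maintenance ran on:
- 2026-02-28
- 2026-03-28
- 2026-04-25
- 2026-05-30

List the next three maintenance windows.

2026-06-27, 2026-07-25, 2026-08-29

These are Saturdays with 28, 28, 35-day gaps.
Each is the final Saturday of its month — 2026-05-30 is past the 28th, so '4th Saturday' doesn't fit.
Last Saturday of June 2026: 2026-06-27.
Last Saturday of July 2026: 2026-07-25.
August 2026 ends with Saturday 2026-08-29.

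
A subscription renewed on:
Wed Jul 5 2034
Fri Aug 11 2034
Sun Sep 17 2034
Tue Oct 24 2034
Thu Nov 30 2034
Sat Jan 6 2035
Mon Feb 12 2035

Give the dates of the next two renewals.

Every event comes 37 days after the last (37, 37, 37, 37, 37, 37).
Mon Feb 12 2035 + 37 days = Wed Mar 21 2035.
Wed Mar 21 2035 + 37 days = Fri Apr 27 2035.

Wed Mar 21 2035, Fri Apr 27 2035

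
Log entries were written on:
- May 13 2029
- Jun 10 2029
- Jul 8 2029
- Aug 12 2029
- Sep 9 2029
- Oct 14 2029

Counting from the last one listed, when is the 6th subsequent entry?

Apr 14 2030

These are Sundays at 28- or 35-day spacing (28, 28, 35, 28, 35).
The pattern: 2nd Sunday of the month.
November 2029 — 2nd Sunday is Nov 11 2029.
December 2029 — 2nd Sunday is Dec 9 2029.
2nd Sunday of January 2030: Jan 13 2030.
February 2030 — 2nd Sunday is Feb 10 2030.
March 2030 — 2nd Sunday is Mar 10 2030.
April 2030 — 2nd Sunday is Apr 14 2030.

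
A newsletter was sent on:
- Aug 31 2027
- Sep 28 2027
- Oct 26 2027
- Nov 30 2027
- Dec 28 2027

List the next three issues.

These are Tuesdays with 28, 28, 35, 28-day gaps.
Each is the final Tuesday of its month — Aug 31 2027 is past the 28th, so '4th Tuesday' doesn't fit.
Last Tuesday of January 2028: Jan 25 2028.
Last Tuesday of February 2028: Feb 29 2028.
March 2028 ends with Tuesday Mar 28 2028.

Jan 25 2028, Feb 29 2028, Mar 28 2028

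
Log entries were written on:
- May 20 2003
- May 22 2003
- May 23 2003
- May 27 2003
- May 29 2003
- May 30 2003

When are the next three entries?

Gaps: 2, 1, 4, 2, 1 days — not constant, but cyclic with period 3.
The events fall on every Tuesday, Thursday and Friday.
Next Tuesday: Jun 3 2003.
The following Thursday is Jun 5 2003.
The following Friday is Jun 6 2003.

Jun 3 2003, Jun 5 2003, Jun 6 2003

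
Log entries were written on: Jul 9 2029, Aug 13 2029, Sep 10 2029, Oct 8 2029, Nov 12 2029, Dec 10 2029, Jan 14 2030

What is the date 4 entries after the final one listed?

All dates are Mondays, 35, 28, 28, 35, 28, 35 days apart.
Specifically, the 2nd Monday of each month.
2nd Monday of February 2030: Feb 11 2030.
March 2030 — 2nd Monday is Mar 11 2030.
2nd Monday of April 2030: Apr 8 2030.
2nd Monday of May 2030: May 13 2030.

May 13 2030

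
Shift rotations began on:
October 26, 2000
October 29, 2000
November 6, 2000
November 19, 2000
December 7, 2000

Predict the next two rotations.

Intervals are 3, 8, 13, 18 days — an arithmetic progression with common difference 5.
Next gap: 23 days. December 7, 2000 + 23 days = December 30, 2000.
Next gap: 28 days. December 30, 2000 + 28 days = January 27, 2001.

December 30, 2000; January 27, 2001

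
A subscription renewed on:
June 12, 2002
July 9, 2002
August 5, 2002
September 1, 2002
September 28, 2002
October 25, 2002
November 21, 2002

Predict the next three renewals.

December 18, 2002; January 14, 2003; February 10, 2003

Gaps between consecutive events: 27, 27, 27, 27, 27, 27 days — a constant 27-day interval.
November 21, 2002 + 27 days = December 18, 2002.
December 18, 2002 + 27 days = January 14, 2003.
January 14, 2003 + 27 days = February 10, 2003.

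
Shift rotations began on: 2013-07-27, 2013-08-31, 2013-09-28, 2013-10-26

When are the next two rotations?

All Saturdays; the gaps (35, 28, 28) vary with month length.
This is the last Saturday of each month.
November 2013 ends with Saturday 2013-11-30.
Last Saturday of December 2013: 2013-12-28.

2013-11-30, 2013-12-28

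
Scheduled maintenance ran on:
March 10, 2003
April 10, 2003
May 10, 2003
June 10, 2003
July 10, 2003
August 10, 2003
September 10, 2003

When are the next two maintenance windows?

Each date is the 10th; the gaps (31, 30, 31, 30, 31, 31) track the month lengths.
The rule is the 10th of each month.
October 2003: October 10, 2003.
November 2003: November 10, 2003.

October 10, 2003; November 10, 2003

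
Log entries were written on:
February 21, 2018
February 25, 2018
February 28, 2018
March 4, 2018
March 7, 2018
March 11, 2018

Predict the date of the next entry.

Gaps: 4, 3, 4, 3, 4 days — not constant, but cyclic with period 2.
The events fall on every Wednesday and Sunday.
The following Wednesday is March 14, 2018.

March 14, 2018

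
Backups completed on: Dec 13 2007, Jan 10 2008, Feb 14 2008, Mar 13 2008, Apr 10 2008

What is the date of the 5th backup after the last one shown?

Sep 11 2008

All dates are Thursdays, 28, 35, 28, 28 days apart.
Specifically, the 2nd Thursday of each month.
May 2008 — 2nd Thursday is May 8 2008.
2nd Thursday of June 2008: Jun 12 2008.
2nd Thursday of July 2008: Jul 10 2008.
August 2008 — 2nd Thursday is Aug 14 2008.
September 2008 — 2nd Thursday is Sep 11 2008.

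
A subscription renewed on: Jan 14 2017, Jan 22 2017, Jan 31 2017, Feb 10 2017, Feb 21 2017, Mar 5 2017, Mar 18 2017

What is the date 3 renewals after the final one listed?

May 2 2017

Gaps: 8, 9, 10, 11, 12, 13 days — each gap is 1 larger than the previous one.
Next gap: 14 days. Mar 18 2017 + 14 days = Apr 1 2017.
Next gap: 15 days. Apr 1 2017 + 15 days = Apr 16 2017.
Next gap: 16 days. Apr 16 2017 + 16 days = May 2 2017.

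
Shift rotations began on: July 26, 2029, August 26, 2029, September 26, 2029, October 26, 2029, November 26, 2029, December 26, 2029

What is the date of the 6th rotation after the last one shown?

June 26, 2030

Gaps: 31, 31, 30, 31, 30 days — not constant. Every event is on the 26th of the month.
Pattern: the 26th of each month.
January 2030: January 26, 2030.
February 2030: February 26, 2030.
Next: March 2030 → March 26, 2030.
April 2030: April 26, 2030.
May 2030: May 26, 2030.
June 2030: June 26, 2030.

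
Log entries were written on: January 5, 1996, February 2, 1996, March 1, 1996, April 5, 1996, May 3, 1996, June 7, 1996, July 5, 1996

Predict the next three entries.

August 2, 1996; September 6, 1996; October 4, 1996

These are Fridays at 28- or 35-day spacing (28, 28, 35, 28, 35, 28).
The pattern: 1st Friday of the month.
August 1996 — 1st Friday is August 2, 1996.
September 1996 — 1st Friday is September 6, 1996.
1st Friday of October 1996: October 4, 1996.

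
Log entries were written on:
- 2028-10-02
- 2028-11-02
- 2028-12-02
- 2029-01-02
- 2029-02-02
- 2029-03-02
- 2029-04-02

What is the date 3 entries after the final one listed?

2029-07-02

The day-of-month is always 2 (31, 30, 31, 31, 28, 31 days between events).
So this recurs on the 2nd of each month.
Next: May 2029 → 2029-05-02.
Next: June 2029 → 2029-06-02.
Next: July 2029 → 2029-07-02.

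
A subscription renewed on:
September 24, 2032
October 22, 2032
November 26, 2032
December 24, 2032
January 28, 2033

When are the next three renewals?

February 25, 2033; March 25, 2033; April 22, 2033

These are Fridays at 28- or 35-day spacing (28, 35, 28, 35).
The pattern: 4th Friday of the month.
4th Friday of February 2033: February 25, 2033.
March 2033 — 4th Friday is March 25, 2033.
April 2033 — 4th Friday is April 22, 2033.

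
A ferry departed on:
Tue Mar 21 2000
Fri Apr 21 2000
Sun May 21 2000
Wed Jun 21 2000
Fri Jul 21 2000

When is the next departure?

Mon Aug 21 2000

Each date is the 21st; the gaps (31, 30, 31, 30) track the month lengths.
The rule is the 21st of each month.
August 2000: Mon Aug 21 2000.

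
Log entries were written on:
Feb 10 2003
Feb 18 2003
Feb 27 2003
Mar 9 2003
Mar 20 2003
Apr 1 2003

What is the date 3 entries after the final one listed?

The spacing grows by 1 each time: 8, 9, 10, 11, 12 days.
Next gap: 13 days. Apr 1 2003 + 13 days = Apr 14 2003.
Next gap: 14 days. Apr 14 2003 + 14 days = Apr 28 2003.
Next gap: 15 days. Apr 28 2003 + 15 days = May 13 2003.

May 13 2003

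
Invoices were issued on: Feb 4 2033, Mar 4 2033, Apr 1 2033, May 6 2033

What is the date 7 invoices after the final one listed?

These are Fridays at 28- or 35-day spacing (28, 28, 35).
The pattern: 1st Friday of the month.
June 2033 — 1st Friday is Jun 3 2033.
July 2033 — 1st Friday is Jul 1 2033.
1st Friday of August 2033: Aug 5 2033.
September 2033 — 1st Friday is Sep 2 2033.
1st Friday of October 2033: Oct 7 2033.
1st Friday of November 2033: Nov 4 2033.
December 2033 — 1st Friday is Dec 2 2033.

Dec 2 2033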